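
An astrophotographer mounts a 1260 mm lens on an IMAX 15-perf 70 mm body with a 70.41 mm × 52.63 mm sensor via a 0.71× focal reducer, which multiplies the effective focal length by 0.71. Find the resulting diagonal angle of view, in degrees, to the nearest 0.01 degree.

5.63°

Effective focal length f = 1260 × 0.71 = 894.6 mm.
Sensor diagonal = √(70.41² + 52.63²) = √7727.4850 ≈ 87.9061 mm.
α = 2·arctan(87.906 / (2 × 894.6)) = 2·arctan(0.04913) ≈ 5.6255°.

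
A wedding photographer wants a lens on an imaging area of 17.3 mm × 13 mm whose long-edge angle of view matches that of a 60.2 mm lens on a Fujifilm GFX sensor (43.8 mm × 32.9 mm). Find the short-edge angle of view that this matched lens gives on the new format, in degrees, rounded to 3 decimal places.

Equal long-edge AOV ⇒ f₂ = f₁ · 17.3/43.8 = 60.2 × 0.39498 ≈ 23.7776 mm.
Short-edge AOV on the new format = 2·arctan(13 / (2 × 23.7776)) = 2·arctan(0.27337) ≈ 30.5784°.

30.578°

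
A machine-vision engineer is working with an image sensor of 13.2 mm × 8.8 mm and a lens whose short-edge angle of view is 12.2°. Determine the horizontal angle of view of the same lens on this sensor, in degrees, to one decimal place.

From the short-edge AOV: f = 8.8 / (2·tan(6.1°)) = 8.8 / 0.21374 ≈ 41.1718 mm.
Horizontal AOV = 2·arctan(13.2 / (2 × 41.1718)) = 2·arctan(0.16030) ≈ 18.2145°.

18.2°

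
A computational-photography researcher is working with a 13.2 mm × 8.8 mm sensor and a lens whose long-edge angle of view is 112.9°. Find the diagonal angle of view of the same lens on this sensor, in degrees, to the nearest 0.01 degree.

122.22°

From the long-edge AOV: f = 13.2 / (2·tan(56.45°)) = 13.2 / 3.01595 ≈ 4.3767 mm.
Sensor diagonal = √(13.2² + 8.8²) = √251.6800 ≈ 15.8644 mm.
Diagonal AOV = 2·arctan(15.8644 / (2 × 4.3767)) = 2·arctan(1.81236) ≈ 122.2231°.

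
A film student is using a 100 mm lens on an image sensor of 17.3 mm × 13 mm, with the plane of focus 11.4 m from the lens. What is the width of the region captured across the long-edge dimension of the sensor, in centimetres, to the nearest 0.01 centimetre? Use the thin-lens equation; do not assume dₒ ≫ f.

dₒ: 11.4 m = 11400 mm.
Similar triangles through the lens centre give W/dₒ = w/dᵢ; with 1/f = 1/dₒ + 1/dᵢ this gives W = w·(dₒ − f)/f.
W = 17.3 mm × (11400 − 100) / 100 = 17.3 × 113.0000 ≈ 1954.900 mm = 195.49 cm.

195.49 cm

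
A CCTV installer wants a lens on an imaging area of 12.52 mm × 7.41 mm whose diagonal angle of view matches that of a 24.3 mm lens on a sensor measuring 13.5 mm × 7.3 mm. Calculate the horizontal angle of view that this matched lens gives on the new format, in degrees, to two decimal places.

30.41°

Sensor diagonal = √(13.5² + 7.3²) = √235.5400 ≈ 15.3473 mm.
Sensor diagonal = √(12.52² + 7.41²) = √211.6585 ≈ 14.5485 mm.
Equal diagonal AOV ⇒ f₂ = f₁ · 14.5485/15.3473 = 24.3 × 0.94795 ≈ 23.0352 mm.
Horizontal AOV on the new format = 2·arctan(12.52 / (2 × 23.0352)) = 2·arctan(0.27176) ≈ 30.4068°.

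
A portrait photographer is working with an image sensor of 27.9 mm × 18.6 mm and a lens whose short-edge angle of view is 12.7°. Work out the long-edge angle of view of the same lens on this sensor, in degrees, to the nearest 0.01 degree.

18.95°

From the short-edge AOV: f = 18.6 / (2·tan(6.35°)) = 18.6 / 0.22257 ≈ 83.5697 mm.
Long-edge AOV = 2·arctan(27.9 / (2 × 83.5697)) = 2·arctan(0.16693) ≈ 18.9536°.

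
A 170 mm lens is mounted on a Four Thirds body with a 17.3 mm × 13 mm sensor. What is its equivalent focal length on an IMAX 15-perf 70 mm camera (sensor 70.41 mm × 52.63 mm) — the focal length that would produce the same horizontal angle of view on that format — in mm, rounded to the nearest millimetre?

Equal angle of view means equal width/f ratio, so f₂ = f₁ · (width₂/width₁) = 170 × 70.41/17.3.
f₂ = 170 × 4.06994 ≈ 691.890 mm.

692 mm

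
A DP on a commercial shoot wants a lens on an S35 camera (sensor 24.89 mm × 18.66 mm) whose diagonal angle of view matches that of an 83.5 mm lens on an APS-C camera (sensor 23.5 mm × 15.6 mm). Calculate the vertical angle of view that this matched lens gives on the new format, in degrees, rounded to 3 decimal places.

Sensor diagonal = √(23.5² + 15.6²) = √795.6100 ≈ 28.2066 mm.
Sensor diagonal = √(24.89² + 18.66²) = √967.7077 ≈ 31.1080 mm.
Equal diagonal AOV ⇒ f₂ = f₁ · 31.1080/28.2066 = 83.5 × 1.10286 ≈ 92.0891 mm.
Vertical AOV on the new format = 2·arctan(18.66 / (2 × 92.0891)) = 2·arctan(0.10131) ≈ 11.5703°.

11.570°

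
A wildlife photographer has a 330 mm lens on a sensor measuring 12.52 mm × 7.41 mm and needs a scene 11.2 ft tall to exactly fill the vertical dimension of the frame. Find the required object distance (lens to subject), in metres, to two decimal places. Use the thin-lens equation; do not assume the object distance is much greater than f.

152.36 m

W: 11.2 ft × 304.8 mm/ft = 3413.76 mm.
Magnification m = h/W = dᵢ/dₒ; combined with 1/f = 1/dₒ + 1/dᵢ this gives dₒ = f·(1 + W/h).
dₒ = 330 mm × (1 + 3413.76/7.41) = 330 × 461.6963 ≈ 152359.793 mm = 152.36 m.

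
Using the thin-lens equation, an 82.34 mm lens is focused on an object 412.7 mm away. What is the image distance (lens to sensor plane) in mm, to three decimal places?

1/dᵢ = 1/f − 1/dₒ = 1/82.34 − 1/412.7 = 0.0097217 mm⁻¹.
dᵢ = 1/0.0097217 ≈ 102.8627 mm.

102.863 mm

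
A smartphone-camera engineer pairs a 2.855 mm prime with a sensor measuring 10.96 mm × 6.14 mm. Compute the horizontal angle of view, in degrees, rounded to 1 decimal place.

Angle of view α = 2·arctan(w/2f) with w = 10.96 mm and f = 2.855 mm.
w/2f = 1.91944; arctan(1.91944) ≈ 62.4811°, so α ≈ 124.9623°.

125.0°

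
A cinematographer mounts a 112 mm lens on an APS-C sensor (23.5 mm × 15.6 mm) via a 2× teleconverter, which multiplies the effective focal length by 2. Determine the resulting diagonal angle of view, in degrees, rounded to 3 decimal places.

Effective focal length f = 112 × 2 = 224 mm.
Sensor diagonal = √(23.5² + 15.6²) = √795.6100 ≈ 28.2066 mm.
α = 2·arctan(28.207 / (2 × 224)) = 2·arctan(0.06296) ≈ 7.2053°.

7.205°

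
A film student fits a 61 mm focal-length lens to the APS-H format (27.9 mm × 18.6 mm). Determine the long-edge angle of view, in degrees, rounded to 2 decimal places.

Angle of view α = 2·arctan(w/2f) with w = 27.9 mm and f = 61 mm.
w/2f = 0.22869; arctan(0.22869) ≈ 12.8814°, so α ≈ 25.7628°.

25.76°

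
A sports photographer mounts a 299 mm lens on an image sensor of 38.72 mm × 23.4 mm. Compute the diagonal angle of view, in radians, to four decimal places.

0.1510 rad

Sensor diagonal = √(38.72² + 23.4²) = √2046.7984 ≈ 45.2416 mm.
Angle of view α = 2·arctan(d/2f) with d = 45.2416 mm and f = 299 mm.
d/2f = 0.07565; arctan(0.07565) ≈ 0.0755 rad, so α ≈ 0.1510 rad.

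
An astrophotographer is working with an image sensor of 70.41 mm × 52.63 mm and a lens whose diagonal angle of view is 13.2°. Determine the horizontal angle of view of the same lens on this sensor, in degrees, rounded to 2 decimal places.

10.59°

Sensor diagonal = √(70.41² + 52.63²) = √7727.4850 ≈ 87.9061 mm.
From the diagonal AOV: f = 87.9061 / (2·tan(6.6°)) = 87.9061 / 0.23141 ≈ 379.8752 mm.
Horizontal AOV = 2·arctan(70.41 / (2 × 379.8752)) = 2·arctan(0.09268) ≈ 10.5895°.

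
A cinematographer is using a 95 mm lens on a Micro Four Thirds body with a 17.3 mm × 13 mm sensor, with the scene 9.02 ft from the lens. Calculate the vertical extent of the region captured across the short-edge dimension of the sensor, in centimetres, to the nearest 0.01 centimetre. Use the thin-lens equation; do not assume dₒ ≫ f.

36.32 cm

dₒ: 9.02 ft × 304.8 mm/ft = 2749.30 mm.
Similar triangles through the lens centre give W/dₒ = h/dᵢ; with 1/f = 1/dₒ + 1/dᵢ this gives W = h·(dₒ − f)/f.
W = 13 mm × (2749.3 − 95) / 95 = 13 × 27.9400 ≈ 363.219 mm = 36.3219 cm.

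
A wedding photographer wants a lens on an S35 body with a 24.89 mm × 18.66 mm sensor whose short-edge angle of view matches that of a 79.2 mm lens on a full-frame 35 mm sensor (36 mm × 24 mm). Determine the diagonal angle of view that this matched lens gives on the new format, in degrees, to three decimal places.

28.352°

Equal short-edge AOV ⇒ f₂ = f₁ · 18.66/24 = 79.2 × 0.77750 ≈ 61.5780 mm.
Sensor diagonal = √(24.89² + 18.66²) = √967.7077 ≈ 31.1080 mm.
Diagonal AOV on the new format = 2·arctan(31.1080 / (2 × 61.5780)) = 2·arctan(0.25259) ≈ 28.3517°.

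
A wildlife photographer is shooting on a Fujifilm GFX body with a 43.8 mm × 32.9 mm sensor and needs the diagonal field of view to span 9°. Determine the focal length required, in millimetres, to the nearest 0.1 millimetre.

348.0 mm

Sensor diagonal = √(43.8² + 32.9²) = √3000.8500 ≈ 54.7800 mm.
From α = 2·arctan(d/2f) we get f = d / (2·tan(α/2)).
With d = 54.7800 mm and α/2 = 4.5°, tan(α/2) ≈ 0.07870, so f ≈ 54.7800 / 0.15740 ≈ 348.0230 mm.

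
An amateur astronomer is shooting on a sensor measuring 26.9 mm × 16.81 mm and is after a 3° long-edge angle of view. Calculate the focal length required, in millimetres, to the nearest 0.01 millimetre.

513.63 mm

From α = 2·arctan(w/2f) we get f = w / (2·tan(α/2)).
With w = 26.9 mm and α/2 = 1.5°, tan(α/2) ≈ 0.02619, so f ≈ 26.9 / 0.05237 ≈ 513.6348 mm.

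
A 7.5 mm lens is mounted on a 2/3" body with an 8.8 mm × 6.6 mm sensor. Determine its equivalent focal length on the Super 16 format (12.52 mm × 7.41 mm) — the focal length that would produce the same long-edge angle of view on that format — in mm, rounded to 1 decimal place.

10.7 mm

Equal angle of view means equal width/f ratio, so f₂ = f₁ · (width₂/width₁) = 7.5 × 12.52/8.8.
f₂ = 7.5 × 1.42273 ≈ 10.670 mm.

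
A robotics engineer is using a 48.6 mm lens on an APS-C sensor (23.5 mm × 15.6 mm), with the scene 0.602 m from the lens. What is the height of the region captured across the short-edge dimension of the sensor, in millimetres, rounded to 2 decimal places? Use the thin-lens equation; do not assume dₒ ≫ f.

177.63 mm

dₒ: 0.602 m = 602 mm.
Similar triangles through the lens centre give W/dₒ = h/dᵢ; with 1/f = 1/dₒ + 1/dᵢ this gives W = h·(dₒ − f)/f.
W = 15.6 mm × (602 − 48.6) / 48.6 = 15.6 × 11.3868 ≈ 177.635 mm.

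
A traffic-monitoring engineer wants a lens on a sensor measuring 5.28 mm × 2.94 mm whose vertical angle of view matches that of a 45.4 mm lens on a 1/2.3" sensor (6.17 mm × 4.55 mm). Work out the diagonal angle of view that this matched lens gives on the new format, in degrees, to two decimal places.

Equal vertical AOV ⇒ f₂ = f₁ · 2.94/4.55 = 45.4 × 0.64615 ≈ 29.3354 mm.
Sensor diagonal = √(5.28² + 2.94²) = √36.5220 ≈ 6.0433 mm.
Diagonal AOV on the new format = 2·arctan(6.0433 / (2 × 29.3354)) = 2·arctan(0.10300) ≈ 11.7619°.

11.76°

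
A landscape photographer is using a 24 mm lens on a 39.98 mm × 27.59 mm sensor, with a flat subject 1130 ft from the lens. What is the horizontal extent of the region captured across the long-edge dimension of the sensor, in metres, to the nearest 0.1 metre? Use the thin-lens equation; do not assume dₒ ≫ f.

dₒ: 1130 ft × 304.8 mm/ft = 344423.99 mm.
Similar triangles through the lens centre give W/dₒ = w/dᵢ; with 1/f = 1/dₒ + 1/dᵢ this gives W = w·(dₒ − f)/f.
W = 39.98 mm × (344424 − 24) / 24 = 39.98 × 14349.9995 ≈ 573712.982 mm = 573.713 m.

573.7 m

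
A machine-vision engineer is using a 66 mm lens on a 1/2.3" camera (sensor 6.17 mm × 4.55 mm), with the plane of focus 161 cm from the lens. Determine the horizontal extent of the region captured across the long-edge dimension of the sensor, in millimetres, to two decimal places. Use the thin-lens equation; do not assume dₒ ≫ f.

144.34 mm

dₒ: 161 cm = 1610 mm.
Similar triangles through the lens centre give W/dₒ = w/dᵢ; with 1/f = 1/dₒ + 1/dᵢ this gives W = w·(dₒ − f)/f.
W = 6.17 mm × (1610 − 66) / 66 = 6.17 × 23.3939 ≈ 144.341 mm.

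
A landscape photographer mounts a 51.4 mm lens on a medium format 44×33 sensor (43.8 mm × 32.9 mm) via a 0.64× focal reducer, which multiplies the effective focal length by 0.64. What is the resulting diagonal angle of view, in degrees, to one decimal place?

79.6°

Effective focal length f = 51.4 × 0.64 = 32.896 mm.
Sensor diagonal = √(43.8² + 32.9²) = √3000.8500 ≈ 54.7800 mm.
α = 2·arctan(54.780 / (2 × 32.896)) = 2·arctan(0.83262) ≈ 79.5632°.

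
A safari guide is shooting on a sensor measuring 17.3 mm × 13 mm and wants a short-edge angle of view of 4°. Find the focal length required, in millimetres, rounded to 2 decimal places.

186.14 mm

From α = 2·arctan(h/2f) we get f = h / (2·tan(α/2)).
With h = 13 mm and α/2 = 2°, tan(α/2) ≈ 0.03492, so f ≈ 13 / 0.06984 ≈ 186.1356 mm.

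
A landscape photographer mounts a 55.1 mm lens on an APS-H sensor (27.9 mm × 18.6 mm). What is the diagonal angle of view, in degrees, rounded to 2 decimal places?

33.85°

Sensor diagonal = √(27.9² + 18.6²) = √1124.3700 ≈ 33.5316 mm.
Angle of view α = 2·arctan(d/2f) with d = 33.5316 mm and f = 55.1 mm.
d/2f = 0.30428; arctan(0.30428) ≈ 16.9239°, so α ≈ 33.8479°.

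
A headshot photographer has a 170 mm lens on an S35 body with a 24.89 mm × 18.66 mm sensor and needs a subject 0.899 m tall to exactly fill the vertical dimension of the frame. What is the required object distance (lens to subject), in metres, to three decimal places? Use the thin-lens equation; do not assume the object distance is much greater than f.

W: 0.899 m = 899 mm.
Magnification m = h/W = dᵢ/dₒ; combined with 1/f = 1/dₒ + 1/dᵢ this gives dₒ = f·(1 + W/h).
dₒ = 170 mm × (1 + 899/18.66) = 170 × 49.1779 ≈ 8360.247 mm = 8.36025 m.

8.360 m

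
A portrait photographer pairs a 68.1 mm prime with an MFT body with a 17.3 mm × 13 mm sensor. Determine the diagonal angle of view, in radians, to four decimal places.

0.3151 rad

Sensor diagonal = √(17.3² + 13²) = √468.2900 ≈ 21.6400 mm.
Angle of view α = 2·arctan(d/2f) with d = 21.6400 mm and f = 68.1 mm.
d/2f = 0.15888; arctan(0.15888) ≈ 0.1576 rad, so α ≈ 0.3151 rad.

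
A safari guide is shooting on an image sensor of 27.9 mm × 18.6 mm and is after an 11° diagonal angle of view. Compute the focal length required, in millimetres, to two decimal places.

Sensor diagonal = √(27.9² + 18.6²) = √1124.3700 ≈ 33.5316 mm.
From α = 2·arctan(d/2f) we get f = d / (2·tan(α/2)).
With d = 33.5316 mm and α/2 = 5.5°, tan(α/2) ≈ 0.09629, so f ≈ 33.5316 / 0.19258 ≈ 174.1196 mm.

174.12 mm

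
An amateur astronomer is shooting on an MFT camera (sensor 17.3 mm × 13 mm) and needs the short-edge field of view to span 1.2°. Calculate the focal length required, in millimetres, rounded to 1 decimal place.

620.7 mm

From α = 2·arctan(h/2f) we get f = h / (2·tan(α/2)).
With h = 13 mm and α/2 = 0.6°, tan(α/2) ≈ 0.01047, so f ≈ 13 / 0.02094 ≈ 620.6816 mm.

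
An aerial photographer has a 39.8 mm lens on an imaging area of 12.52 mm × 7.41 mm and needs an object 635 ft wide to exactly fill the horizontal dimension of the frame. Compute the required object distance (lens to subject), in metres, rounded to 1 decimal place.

615.3 m

W: 635 ft × 304.8 mm/ft = 193547.99 mm.
Magnification m = w/W = dᵢ/dₒ; combined with 1/f = 1/dₒ + 1/dᵢ this gives dₒ = f·(1 + W/w).
dₒ = 39.8 mm × (1 + 193548/12.52) = 39.8 × 15460.1049 ≈ 615312.176 mm = 615.312 m.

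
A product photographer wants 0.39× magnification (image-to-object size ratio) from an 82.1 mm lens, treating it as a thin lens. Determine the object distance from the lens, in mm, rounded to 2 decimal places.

With m = dᵢ/dₒ and 1/f = 1/dₒ + 1/dᵢ, substituting dᵢ = m·dₒ gives 1/f = (1 + 1/m)/dₒ, hence dₒ = f·(1 + 1/m).
dₒ = 82.1 × (1 + 1/0.39) = 82.1 × 3.56410 ≈ 292.613 mm.

292.61 mm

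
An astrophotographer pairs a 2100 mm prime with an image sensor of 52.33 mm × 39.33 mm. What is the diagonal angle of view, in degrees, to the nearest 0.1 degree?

1.8°

Sensor diagonal = √(52.33² + 39.33²) = √4285.2778 ≈ 65.4620 mm.
Angle of view α = 2·arctan(d/2f) with d = 65.4620 mm and f = 2100 mm.
d/2f = 0.01559; arctan(0.01559) ≈ 0.8930°, so α ≈ 1.7859°.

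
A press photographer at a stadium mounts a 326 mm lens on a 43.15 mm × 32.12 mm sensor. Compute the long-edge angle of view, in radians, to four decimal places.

0.1322 rad

Angle of view α = 2·arctan(w/2f) with w = 43.15 mm and f = 326 mm.
w/2f = 0.06618; arctan(0.06618) ≈ 0.0661 rad, so α ≈ 0.1322 rad.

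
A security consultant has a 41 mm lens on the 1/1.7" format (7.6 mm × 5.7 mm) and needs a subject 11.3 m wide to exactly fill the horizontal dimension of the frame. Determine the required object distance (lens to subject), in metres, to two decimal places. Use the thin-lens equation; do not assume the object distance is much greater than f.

W: 11.3 m = 11300 mm.
Magnification m = w/W = dᵢ/dₒ; combined with 1/f = 1/dₒ + 1/dᵢ this gives dₒ = f·(1 + W/w).
dₒ = 41 mm × (1 + 11300/7.6) = 41 × 1487.8421 ≈ 61001.526 mm = 61.0015 m.

61.00 m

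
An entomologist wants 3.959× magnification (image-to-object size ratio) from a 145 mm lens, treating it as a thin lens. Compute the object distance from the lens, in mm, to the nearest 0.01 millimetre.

181.63 mm

With m = dᵢ/dₒ and 1/f = 1/dₒ + 1/dᵢ, substituting dᵢ = m·dₒ gives 1/f = (1 + 1/m)/dₒ, hence dₒ = f·(1 + 1/m).
dₒ = 145 × (1 + 1/3.959) = 145 × 1.25259 ≈ 181.625 mm.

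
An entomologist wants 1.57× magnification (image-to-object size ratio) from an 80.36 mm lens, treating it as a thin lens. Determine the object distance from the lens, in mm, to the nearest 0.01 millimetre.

131.54 mm

With m = dᵢ/dₒ and 1/f = 1/dₒ + 1/dᵢ, substituting dᵢ = m·dₒ gives 1/f = (1 + 1/m)/dₒ, hence dₒ = f·(1 + 1/m).
dₒ = 80.36 × (1 + 1/1.57) = 80.36 × 1.63694 ≈ 131.545 mm.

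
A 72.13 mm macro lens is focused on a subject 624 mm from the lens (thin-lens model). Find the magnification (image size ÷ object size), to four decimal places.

0.1307×

Thin lens: 1/f = 1/dₒ + 1/dᵢ → 1/dᵢ = 1/72.13 − 1/624 = 0.0122613 mm⁻¹, so dᵢ ≈ 81.5575 mm.
Magnification m = dᵢ/dₒ = 81.5575/624 ≈ 0.13070.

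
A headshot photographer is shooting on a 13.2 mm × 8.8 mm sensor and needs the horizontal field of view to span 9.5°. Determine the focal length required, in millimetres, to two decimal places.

79.43 mm

From α = 2·arctan(w/2f) we get f = w / (2·tan(α/2)).
With w = 13.2 mm and α/2 = 4.75°, tan(α/2) ≈ 0.08309, so f ≈ 13.2 / 0.16619 ≈ 79.4285 mm.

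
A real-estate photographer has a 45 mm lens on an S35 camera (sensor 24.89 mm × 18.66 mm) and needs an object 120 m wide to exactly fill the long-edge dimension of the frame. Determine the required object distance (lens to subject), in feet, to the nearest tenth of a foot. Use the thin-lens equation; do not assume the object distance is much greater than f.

711.9 ft

W: 120 m = 120000 mm.
Magnification m = w/W = dᵢ/dₒ; combined with 1/f = 1/dₒ + 1/dᵢ this gives dₒ = f·(1 + W/w).
dₒ = 45 mm × (1 + 120000/24.89) = 45 × 4822.2133 ≈ 216999.600 mm = 216999.600/304.8 ft = 711.941 ft.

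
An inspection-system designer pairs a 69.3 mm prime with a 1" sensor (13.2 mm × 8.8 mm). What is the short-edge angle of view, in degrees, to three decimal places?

Angle of view α = 2·arctan(h/2f) with h = 8.8 mm and f = 69.3 mm.
h/2f = 0.06349; arctan(0.06349) ≈ 3.6330°, so α ≈ 7.2659°.

7.266°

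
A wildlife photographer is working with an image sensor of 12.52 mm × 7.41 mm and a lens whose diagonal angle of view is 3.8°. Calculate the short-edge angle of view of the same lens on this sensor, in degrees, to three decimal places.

Sensor diagonal = √(12.52² + 7.41²) = √211.6585 ≈ 14.5485 mm.
From the diagonal AOV: f = 14.5485 / (2·tan(1.9°)) = 14.5485 / 0.06635 ≈ 219.2793 mm.
Short-edge AOV = 2·arctan(7.41 / (2 × 219.2793)) = 2·arctan(0.01690) ≈ 1.9360°.

1.936°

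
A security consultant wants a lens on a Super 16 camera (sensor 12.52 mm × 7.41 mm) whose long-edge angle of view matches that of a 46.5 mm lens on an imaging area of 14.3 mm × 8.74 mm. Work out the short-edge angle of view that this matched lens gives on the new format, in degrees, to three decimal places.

10.400°

Equal long-edge AOV ⇒ f₂ = f₁ · 12.52/14.3 = 46.5 × 0.87552 ≈ 40.7119 mm.
Short-edge AOV on the new format = 2·arctan(7.41 / (2 × 40.7119)) = 2·arctan(0.09101) ≈ 10.3998°.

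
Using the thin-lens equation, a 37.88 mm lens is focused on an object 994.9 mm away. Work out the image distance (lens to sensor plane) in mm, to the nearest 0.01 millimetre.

39.38 mm

1/dᵢ = 1/f − 1/dₒ = 1/37.88 − 1/994.9 = 0.0253940 mm⁻¹.
dᵢ = 1/0.0253940 ≈ 39.3793 mm.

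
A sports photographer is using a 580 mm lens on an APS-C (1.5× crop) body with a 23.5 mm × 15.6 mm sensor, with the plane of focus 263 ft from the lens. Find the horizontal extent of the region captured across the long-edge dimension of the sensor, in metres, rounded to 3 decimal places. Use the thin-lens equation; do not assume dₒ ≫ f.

3.224 m

dₒ: 263 ft × 304.8 mm/ft = 80162.40 mm.
Similar triangles through the lens centre give W/dₒ = w/dᵢ; with 1/f = 1/dₒ + 1/dᵢ this gives W = w·(dₒ − f)/f.
W = 23.5 mm × (80162.4 − 580) / 580 = 23.5 × 137.2110 ≈ 3224.459 mm = 3.22446 m.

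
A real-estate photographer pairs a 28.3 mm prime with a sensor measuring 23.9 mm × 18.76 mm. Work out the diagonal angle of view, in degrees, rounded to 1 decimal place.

Sensor diagonal = √(23.9² + 18.76²) = √923.1476 ≈ 30.3833 mm.
Angle of view α = 2·arctan(d/2f) with d = 30.3833 mm and f = 28.3 mm.
d/2f = 0.53681; arctan(0.53681) ≈ 28.2273°, so α ≈ 56.4545°.

56.5°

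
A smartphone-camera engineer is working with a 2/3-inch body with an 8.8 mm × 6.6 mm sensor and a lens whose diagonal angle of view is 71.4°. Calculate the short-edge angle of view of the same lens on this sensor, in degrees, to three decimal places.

46.646°

Sensor diagonal = √(8.8² + 6.6²) = √121.0000 ≈ 11.0000 mm.
From the diagonal AOV: f = 11.0000 / (2·tan(35.7°)) = 11.0000 / 1.43715 ≈ 7.6541 mm.
Short-edge AOV = 2·arctan(6.6 / (2 × 7.6541)) = 2·arctan(0.43114) ≈ 46.6460°.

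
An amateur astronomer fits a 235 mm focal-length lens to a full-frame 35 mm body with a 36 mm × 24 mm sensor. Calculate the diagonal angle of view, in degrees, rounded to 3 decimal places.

Sensor diagonal = √(36² + 24²) = √1872.0000 ≈ 43.2666 mm.
Angle of view α = 2·arctan(d/2f) with d = 43.2666 mm and f = 235 mm.
d/2f = 0.09206; arctan(0.09206) ≈ 5.2596°, so α ≈ 10.5193°.

10.519°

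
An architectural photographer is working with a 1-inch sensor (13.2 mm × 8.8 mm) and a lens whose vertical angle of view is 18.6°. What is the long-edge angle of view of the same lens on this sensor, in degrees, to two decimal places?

From the vertical AOV: f = 8.8 / (2·tan(9.3°)) = 8.8 / 0.32751 ≈ 26.8692 mm.
Long-edge AOV = 2·arctan(13.2 / (2 × 26.8692)) = 2·arctan(0.24563) ≈ 27.6012°.

27.60°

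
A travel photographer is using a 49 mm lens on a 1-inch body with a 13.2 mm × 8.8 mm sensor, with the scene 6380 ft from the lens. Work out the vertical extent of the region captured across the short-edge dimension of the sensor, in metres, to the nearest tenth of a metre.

dₒ: 6380 ft × 304.8 mm/ft = 1944623.94 mm.
Similar triangles through the lens centre give W/dₒ = h/dᵢ; with 1/f = 1/dₒ + 1/dᵢ this gives W = h·(dₒ − f)/f.
W = 8.8 mm × (1.94462e+06 − 49) / 49 = 8.8 × 39685.2028 ≈ 349229.785 mm = 349.23 m.

349.2 m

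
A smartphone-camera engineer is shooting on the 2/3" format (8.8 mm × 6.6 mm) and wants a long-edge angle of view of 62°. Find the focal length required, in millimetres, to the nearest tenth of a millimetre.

From α = 2·arctan(w/2f) we get f = w / (2·tan(α/2)).
With w = 8.8 mm and α/2 = 31°, tan(α/2) ≈ 0.60086, so f ≈ 8.8 / 1.20172 ≈ 7.3228 mm.

7.3 mm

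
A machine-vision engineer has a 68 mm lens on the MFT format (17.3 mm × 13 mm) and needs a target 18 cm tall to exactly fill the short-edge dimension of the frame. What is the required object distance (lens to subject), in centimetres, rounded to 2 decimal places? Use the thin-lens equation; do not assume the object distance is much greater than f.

100.95 cm

W: 18 cm = 180 mm.
Magnification m = h/W = dᵢ/dₒ; combined with 1/f = 1/dₒ + 1/dᵢ this gives dₒ = f·(1 + W/h).
dₒ = 68 mm × (1 + 180/13) = 68 × 14.8462 ≈ 1009.538 mm = 100.954 cm.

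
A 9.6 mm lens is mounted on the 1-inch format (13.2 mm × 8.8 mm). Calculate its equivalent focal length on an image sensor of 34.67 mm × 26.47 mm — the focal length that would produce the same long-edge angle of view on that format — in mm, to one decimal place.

Equal angle of view means equal width/f ratio, so f₂ = f₁ · (width₂/width₁) = 9.6 × 34.67/13.2.
f₂ = 9.6 × 2.62652 ≈ 25.215 mm.

25.2 mm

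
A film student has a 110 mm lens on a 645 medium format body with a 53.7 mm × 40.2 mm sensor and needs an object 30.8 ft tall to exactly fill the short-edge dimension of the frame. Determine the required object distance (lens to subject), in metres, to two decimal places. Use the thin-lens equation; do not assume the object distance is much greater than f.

W: 30.8 ft × 304.8 mm/ft = 9387.84 mm.
Magnification m = h/W = dᵢ/dₒ; combined with 1/f = 1/dₒ + 1/dᵢ this gives dₒ = f·(1 + W/h).
dₒ = 110 mm × (1 + 9387.84/40.2) = 110 × 234.5284 ≈ 25798.119 mm = 25.7981 m.

25.80 m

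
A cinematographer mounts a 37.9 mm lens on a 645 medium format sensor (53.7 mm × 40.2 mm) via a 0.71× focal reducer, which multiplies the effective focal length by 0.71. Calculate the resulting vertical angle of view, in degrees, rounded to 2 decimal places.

73.52°

Effective focal length f = 37.9 × 0.71 = 26.909 mm.
α = 2·arctan(40.2 / (2 × 26.909)) = 2·arctan(0.74696) ≈ 73.5167°.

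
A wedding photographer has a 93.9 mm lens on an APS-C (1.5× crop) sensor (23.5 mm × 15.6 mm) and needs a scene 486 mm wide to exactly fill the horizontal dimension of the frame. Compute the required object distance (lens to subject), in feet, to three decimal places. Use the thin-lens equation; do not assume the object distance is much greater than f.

6.679 ft

Magnification m = w/W = dᵢ/dₒ; combined with 1/f = 1/dₒ + 1/dᵢ this gives dₒ = f·(1 + W/w).
dₒ = 93.9 mm × (1 + 486/23.5) = 93.9 × 21.6809 ≈ 2035.832 mm = 2035.832/304.8 ft = 6.67924 ft.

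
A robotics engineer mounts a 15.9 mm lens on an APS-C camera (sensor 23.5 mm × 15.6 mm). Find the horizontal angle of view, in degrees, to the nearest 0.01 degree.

Angle of view α = 2·arctan(w/2f) with w = 23.5 mm and f = 15.9 mm.
w/2f = 0.73899; arctan(0.73899) ≈ 36.4642°, so α ≈ 72.9283°.

72.93°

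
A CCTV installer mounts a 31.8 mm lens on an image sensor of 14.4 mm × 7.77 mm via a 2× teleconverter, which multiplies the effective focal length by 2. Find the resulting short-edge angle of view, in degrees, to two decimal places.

Effective focal length f = 31.8 × 2 = 63.6 mm.
α = 2·arctan(7.77 / (2 × 63.6)) = 2·arctan(0.06108) ≈ 6.9911°.

6.99°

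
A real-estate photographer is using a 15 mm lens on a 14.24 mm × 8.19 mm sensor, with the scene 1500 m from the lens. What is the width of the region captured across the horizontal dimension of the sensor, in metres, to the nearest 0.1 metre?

1424.0 m

dₒ: 1500 m = 1.5e+06 mm.
Similar triangles through the lens centre give W/dₒ = w/dᵢ; with 1/f = 1/dₒ + 1/dᵢ this gives W = w·(dₒ − f)/f.
W = 14.24 mm × (1.5e+06 − 15) / 15 = 14.24 × 99999.0000 ≈ 1423985.760 mm = 1423.99 m.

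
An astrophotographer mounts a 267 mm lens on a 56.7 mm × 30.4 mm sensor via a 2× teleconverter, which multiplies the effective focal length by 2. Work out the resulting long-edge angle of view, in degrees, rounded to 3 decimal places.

Effective focal length f = 267 × 2 = 534 mm.
α = 2·arctan(56.7 / (2 × 534)) = 2·arctan(0.05309) ≈ 6.0779°.

6.078°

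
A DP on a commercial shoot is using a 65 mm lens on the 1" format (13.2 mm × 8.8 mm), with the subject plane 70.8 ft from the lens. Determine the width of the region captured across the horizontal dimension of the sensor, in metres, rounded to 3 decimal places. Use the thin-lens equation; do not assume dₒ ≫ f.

4.369 m

dₒ: 70.8 ft × 304.8 mm/ft = 21579.84 mm.
Similar triangles through the lens centre give W/dₒ = w/dᵢ; with 1/f = 1/dₒ + 1/dᵢ this gives W = w·(dₒ − f)/f.
W = 13.2 mm × (21579.8 − 65) / 65 = 13.2 × 330.9975 ≈ 4369.167 mm = 4.36917 m.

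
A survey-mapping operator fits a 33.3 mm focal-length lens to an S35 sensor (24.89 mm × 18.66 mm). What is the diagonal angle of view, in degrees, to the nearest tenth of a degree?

50.1°

Sensor diagonal = √(24.89² + 18.66²) = √967.7077 ≈ 31.1080 mm.
Angle of view α = 2·arctan(d/2f) with d = 31.1080 mm and f = 33.3 mm.
d/2f = 0.46709; arctan(0.46709) ≈ 25.0367°, so α ≈ 50.0733°.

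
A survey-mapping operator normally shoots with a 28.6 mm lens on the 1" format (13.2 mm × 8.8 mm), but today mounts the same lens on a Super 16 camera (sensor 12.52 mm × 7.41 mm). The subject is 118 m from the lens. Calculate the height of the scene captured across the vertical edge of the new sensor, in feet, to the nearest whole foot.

100 ft

The focal length stays 28.6 mm; the relevant sensor dimension is now h = 7.41 mm. Object distance dₒ = 118 m = 118000 mm.
Thin-lens field height W = h·(dₒ − f)/f = 7.41 × (118000 − 28.6)/28.6 ≈ 30565.317 mm = 30565.317/304.8 ft = 100.28 ft.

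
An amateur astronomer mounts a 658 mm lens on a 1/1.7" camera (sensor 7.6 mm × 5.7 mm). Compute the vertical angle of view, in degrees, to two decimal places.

Angle of view α = 2·arctan(h/2f) with h = 5.7 mm and f = 658 mm.
h/2f = 0.00433; arctan(0.00433) ≈ 0.2482°, so α ≈ 0.4963°.

0.50°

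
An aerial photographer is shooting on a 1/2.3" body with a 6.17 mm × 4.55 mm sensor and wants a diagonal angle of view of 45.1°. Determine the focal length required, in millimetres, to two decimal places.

Sensor diagonal = √(6.17² + 4.55²) = √58.7714 ≈ 7.6663 mm.
From α = 2·arctan(d/2f) we get f = d / (2·tan(α/2)).
With d = 7.6663 mm and α/2 = 22.55°, tan(α/2) ≈ 0.41524, so f ≈ 7.6663 / 0.83047 ≈ 9.2312 mm.

9.23 mm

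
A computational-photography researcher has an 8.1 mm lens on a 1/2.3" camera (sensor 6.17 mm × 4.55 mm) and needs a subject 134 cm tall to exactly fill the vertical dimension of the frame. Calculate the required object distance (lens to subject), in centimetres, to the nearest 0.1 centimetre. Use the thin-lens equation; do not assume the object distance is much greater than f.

239.4 cm

W: 134 cm = 1340 mm.
Magnification m = h/W = dᵢ/dₒ; combined with 1/f = 1/dₒ + 1/dᵢ this gives dₒ = f·(1 + W/h).
dₒ = 8.1 mm × (1 + 1340/4.55) = 8.1 × 295.5055 ≈ 2393.595 mm = 239.359 cm.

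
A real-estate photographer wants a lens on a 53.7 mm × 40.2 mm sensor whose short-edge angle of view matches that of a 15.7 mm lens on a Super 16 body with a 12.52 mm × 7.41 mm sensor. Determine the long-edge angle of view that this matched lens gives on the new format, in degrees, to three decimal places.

34.994°

Equal short-edge AOV ⇒ f₂ = f₁ · 40.2/7.41 = 15.7 × 5.42510 ≈ 85.1741 mm.
Long-edge AOV on the new format = 2·arctan(53.7 / (2 × 85.1741)) = 2·arctan(0.31524) ≈ 34.9935°.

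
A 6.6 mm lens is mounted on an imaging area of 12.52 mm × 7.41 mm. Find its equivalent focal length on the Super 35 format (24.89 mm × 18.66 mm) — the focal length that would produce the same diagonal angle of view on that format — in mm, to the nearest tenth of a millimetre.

14.1 mm

Sensor diagonal = √(12.52² + 7.41²) = √211.6585 ≈ 14.5485 mm.
Sensor diagonal = √(24.89² + 18.66²) = √967.7077 ≈ 31.1080 mm.
Equal angle of view means equal diagonal/f ratio, so f₂ = f₁ · (diagonal₂/diagonal₁) = 6.6 × 31.1080/14.5485.
f₂ = 6.6 × 2.13823 ≈ 14.112 mm.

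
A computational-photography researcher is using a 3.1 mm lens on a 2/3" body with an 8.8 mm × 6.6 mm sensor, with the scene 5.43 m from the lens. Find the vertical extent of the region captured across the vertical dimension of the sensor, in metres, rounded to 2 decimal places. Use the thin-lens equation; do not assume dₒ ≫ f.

dₒ: 5.43 m = 5430 mm.
Similar triangles through the lens centre give W/dₒ = h/dᵢ; with 1/f = 1/dₒ + 1/dᵢ this gives W = h·(dₒ − f)/f.
W = 6.6 mm × (5430 − 3.1) / 3.1 = 6.6 × 1750.6129 ≈ 11554.045 mm = 11.554 m.

11.55 m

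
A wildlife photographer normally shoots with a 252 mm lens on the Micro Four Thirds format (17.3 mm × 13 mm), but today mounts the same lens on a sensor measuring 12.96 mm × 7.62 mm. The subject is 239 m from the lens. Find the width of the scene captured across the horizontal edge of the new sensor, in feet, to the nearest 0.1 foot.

The focal length stays 252 mm; the relevant sensor dimension is now w = 12.96 mm. Object distance dₒ = 239 m = 239000 mm.
Thin-lens field width W = w·(dₒ − f)/f = 12.96 × (239000 − 252)/252 ≈ 12278.469 mm = 12278.469/304.8 ft = 40.2837 ft.

40.3 ft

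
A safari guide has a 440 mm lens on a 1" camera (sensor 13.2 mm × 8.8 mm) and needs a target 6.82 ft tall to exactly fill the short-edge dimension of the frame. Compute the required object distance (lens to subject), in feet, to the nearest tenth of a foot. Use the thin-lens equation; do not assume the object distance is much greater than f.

W: 6.82 ft × 304.8 mm/ft = 2078.74 mm.
Magnification m = h/W = dᵢ/dₒ; combined with 1/f = 1/dₒ + 1/dᵢ this gives dₒ = f·(1 + W/h).
dₒ = 440 mm × (1 + 2078.74/8.8) = 440 × 237.2200 ≈ 104376.797 mm = 104376.797/304.8 ft = 342.444 ft.

342.4 ft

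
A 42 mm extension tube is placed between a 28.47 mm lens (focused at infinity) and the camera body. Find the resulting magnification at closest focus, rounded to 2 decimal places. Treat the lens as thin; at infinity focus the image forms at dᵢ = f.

1.48×

The tube moves the image plane from f to f + e, so dᵢ = 28.47 + 42 = 70.47 mm. Focus is achieved when 1/f = 1/dₒ + 1/dᵢ, giving dₒ = 1/(1/f − 1/(f+e)).
Magnification m = dᵢ/dₒ = (f+e)·(1/f − 1/(f+e)) = e/f = 42/28.47 ≈ 1.4752.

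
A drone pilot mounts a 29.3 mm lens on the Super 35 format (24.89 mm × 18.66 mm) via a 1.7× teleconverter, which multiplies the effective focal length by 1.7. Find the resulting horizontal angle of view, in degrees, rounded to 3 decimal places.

28.056°

Effective focal length f = 29.3 × 1.7 = 49.81 mm.
α = 2·arctan(24.89 / (2 × 49.81)) = 2·arctan(0.24985) ≈ 28.0562°.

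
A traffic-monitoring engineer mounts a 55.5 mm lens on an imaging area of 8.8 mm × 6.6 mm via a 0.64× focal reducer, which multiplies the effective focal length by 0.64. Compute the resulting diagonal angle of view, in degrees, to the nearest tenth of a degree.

Effective focal length f = 55.5 × 0.64 = 35.52 mm.
Sensor diagonal = √(8.8² + 6.6²) = √121.0000 ≈ 11.0000 mm.
α = 2·arctan(11.000 / (2 × 35.52)) = 2·arctan(0.15484) ≈ 17.6038°.

17.6°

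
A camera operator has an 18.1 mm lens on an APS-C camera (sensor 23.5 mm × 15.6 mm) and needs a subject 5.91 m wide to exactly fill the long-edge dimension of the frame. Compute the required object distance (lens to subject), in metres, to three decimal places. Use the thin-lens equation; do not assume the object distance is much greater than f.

W: 5.91 m = 5910 mm.
Magnification m = w/W = dᵢ/dₒ; combined with 1/f = 1/dₒ + 1/dᵢ this gives dₒ = f·(1 + W/w).
dₒ = 18.1 mm × (1 + 5910/23.5) = 18.1 × 252.4894 ≈ 4570.057 mm = 4.57006 m.

4.570 m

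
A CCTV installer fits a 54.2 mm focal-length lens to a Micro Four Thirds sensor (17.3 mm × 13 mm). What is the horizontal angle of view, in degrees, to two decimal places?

Angle of view α = 2·arctan(w/2f) with w = 17.3 mm and f = 54.2 mm.
w/2f = 0.15959; arctan(0.15959) ≈ 9.0676°, so α ≈ 18.1352°.

18.14°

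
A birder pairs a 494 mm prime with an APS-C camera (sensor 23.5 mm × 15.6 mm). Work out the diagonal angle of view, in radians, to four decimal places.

0.0571 rad

Sensor diagonal = √(23.5² + 15.6²) = √795.6100 ≈ 28.2066 mm.
Angle of view α = 2·arctan(d/2f) with d = 28.2066 mm and f = 494 mm.
d/2f = 0.02855; arctan(0.02855) ≈ 0.0285 rad, so α ≈ 0.0571 rad.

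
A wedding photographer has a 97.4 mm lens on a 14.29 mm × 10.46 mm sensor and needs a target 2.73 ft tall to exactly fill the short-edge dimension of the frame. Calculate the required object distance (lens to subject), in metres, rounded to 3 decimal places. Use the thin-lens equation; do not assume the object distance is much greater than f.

7.846 m

W: 2.73 ft × 304.8 mm/ft = 832.10 mm.
Magnification m = h/W = dᵢ/dₒ; combined with 1/f = 1/dₒ + 1/dᵢ this gives dₒ = f·(1 + W/h).
dₒ = 97.4 mm × (1 + 832.104/10.46) = 97.4 × 80.5510 ≈ 7845.672 mm = 7.84567 m.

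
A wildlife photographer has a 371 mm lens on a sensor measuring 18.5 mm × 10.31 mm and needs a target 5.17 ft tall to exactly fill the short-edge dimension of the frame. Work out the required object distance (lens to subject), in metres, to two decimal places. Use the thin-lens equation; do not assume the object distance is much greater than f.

57.08 m

W: 5.17 ft × 304.8 mm/ft = 1575.82 mm.
Magnification m = h/W = dᵢ/dₒ; combined with 1/f = 1/dₒ + 1/dᵢ this gives dₒ = f·(1 + W/h).
dₒ = 371 mm × (1 + 1575.82/10.31) = 371 × 153.8434 ≈ 57075.919 mm = 57.0759 m.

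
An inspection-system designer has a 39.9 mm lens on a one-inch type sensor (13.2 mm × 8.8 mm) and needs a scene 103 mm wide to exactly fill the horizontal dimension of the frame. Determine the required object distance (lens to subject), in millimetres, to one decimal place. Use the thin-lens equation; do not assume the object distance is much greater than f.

351.2 mm

Magnification m = w/W = dᵢ/dₒ; combined with 1/f = 1/dₒ + 1/dᵢ this gives dₒ = f·(1 + W/w).
dₒ = 39.9 mm × (1 + 103/13.2) = 39.9 × 8.8030 ≈ 351.241 mm.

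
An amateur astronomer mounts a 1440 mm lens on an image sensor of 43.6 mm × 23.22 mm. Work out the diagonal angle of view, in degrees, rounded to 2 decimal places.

Sensor diagonal = √(43.6² + 23.22²) = √2440.1284 ≈ 49.3977 mm.
Angle of view α = 2·arctan(d/2f) with d = 49.3977 mm and f = 1440 mm.
d/2f = 0.01715; arctan(0.01715) ≈ 0.9826°, so α ≈ 1.9653°.

1.97°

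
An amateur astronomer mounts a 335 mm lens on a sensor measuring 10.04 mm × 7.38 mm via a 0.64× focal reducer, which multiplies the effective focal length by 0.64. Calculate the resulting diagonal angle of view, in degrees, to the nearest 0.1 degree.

3.3°

Effective focal length f = 335 × 0.64 = 214.4 mm.
Sensor diagonal = √(10.04² + 7.38²) = √155.2660 ≈ 12.4606 mm.
α = 2·arctan(12.461 / (2 × 214.4)) = 2·arctan(0.02906) ≈ 3.3290°.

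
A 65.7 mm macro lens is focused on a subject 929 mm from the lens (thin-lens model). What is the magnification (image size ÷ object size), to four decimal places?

0.0761×

Thin lens: 1/f = 1/dₒ + 1/dᵢ → 1/dᵢ = 1/65.7 − 1/929 = 0.0141443 mm⁻¹, so dᵢ ≈ 70.7000 mm.
Magnification m = dᵢ/dₒ = 70.7000/929 ≈ 0.07610.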